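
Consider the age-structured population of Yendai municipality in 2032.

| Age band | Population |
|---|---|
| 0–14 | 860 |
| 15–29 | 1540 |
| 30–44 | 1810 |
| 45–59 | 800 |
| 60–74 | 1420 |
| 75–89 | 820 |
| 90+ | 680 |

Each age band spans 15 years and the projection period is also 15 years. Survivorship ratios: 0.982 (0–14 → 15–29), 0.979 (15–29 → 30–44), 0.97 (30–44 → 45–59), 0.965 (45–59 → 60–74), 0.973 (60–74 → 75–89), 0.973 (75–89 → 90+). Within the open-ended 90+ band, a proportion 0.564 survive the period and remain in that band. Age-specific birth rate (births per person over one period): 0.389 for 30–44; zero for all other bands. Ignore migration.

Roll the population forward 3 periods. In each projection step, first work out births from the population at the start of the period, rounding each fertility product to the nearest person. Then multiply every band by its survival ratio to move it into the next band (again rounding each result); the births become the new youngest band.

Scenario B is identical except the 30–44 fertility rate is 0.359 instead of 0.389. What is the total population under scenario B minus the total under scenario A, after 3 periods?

Period 1.
Births: 1810 × 0.389 = 704
15–29: 860 × 0.982 = 845
30–44: 1540 × 0.979 = 1508
45–59: 1810 × 0.97 = 1756
60–74: 800 × 0.965 = 772
75–89: 1420 × 0.973 = 1382
90+: 820 × 0.973 + 680 × 0.564 = 798 + 384 = 1182
→ [704, 845, 1508, 1756, 772, 1382, 1182]
Period 2.
Births: 1508 × 0.389 = 587
15–29: 704 × 0.982 = 691
30–44: 845 × 0.979 = 827
45–59: 1508 × 0.97 = 1463
60–74: 1756 × 0.965 = 1695
75–89: 772 × 0.973 = 751
90+: 1382 × 0.973 + 1182 × 0.564 = 1345 + 667 = 2012
→ [587, 691, 827, 1463, 1695, 751, 2012]
Period 3.
Births: 827 × 0.389 = 322
15–29: 587 × 0.982 = 576
30–44: 691 × 0.979 = 676
45–59: 827 × 0.97 = 802
60–74: 1463 × 0.965 = 1412
75–89: 1695 × 0.973 = 1649
90+: 751 × 0.973 + 2012 × 0.564 = 731 + 1135 = 1866
→ [322, 576, 676, 802, 1412, 1649, 1866]
Scenario A total after 3 periods: 7303
Scenario B projection —
Period 1.
Births: 1810 × 0.359 = 650
15–29: 860 × 0.982 = 845
30–44: 1540 × 0.979 = 1508
45–59: 1810 × 0.97 = 1756
60–74: 800 × 0.965 = 772
75–89: 1420 × 0.973 = 1382
90+: 820 × 0.973 + 680 × 0.564 = 798 + 384 = 1182
→ [650, 845, 1508, 1756, 772, 1382, 1182]
Period 2.
Births: 1508 × 0.359 = 541
15–29: 650 × 0.982 = 638
30–44: 845 × 0.979 = 827
45–59: 1508 × 0.97 = 1463
60–74: 1756 × 0.965 = 1695
75–89: 772 × 0.973 = 751
90+: 1382 × 0.973 + 1182 × 0.564 = 1345 + 667 = 2012
→ [541, 638, 827, 1463, 1695, 751, 2012]
Period 3.
Births: 827 × 0.359 = 297
15–29: 541 × 0.982 = 531
30–44: 638 × 0.979 = 625
45–59: 827 × 0.97 = 802
60–74: 1463 × 0.965 = 1412
75–89: 1695 × 0.973 = 1649
90+: 751 × 0.973 + 2012 × 0.564 = 731 + 1135 = 1866
→ [297, 531, 625, 802, 1412, 1649, 1866]
Scenario B total after 3 periods: 7182
Difference B − A = 7182 − 7303 = -121

-121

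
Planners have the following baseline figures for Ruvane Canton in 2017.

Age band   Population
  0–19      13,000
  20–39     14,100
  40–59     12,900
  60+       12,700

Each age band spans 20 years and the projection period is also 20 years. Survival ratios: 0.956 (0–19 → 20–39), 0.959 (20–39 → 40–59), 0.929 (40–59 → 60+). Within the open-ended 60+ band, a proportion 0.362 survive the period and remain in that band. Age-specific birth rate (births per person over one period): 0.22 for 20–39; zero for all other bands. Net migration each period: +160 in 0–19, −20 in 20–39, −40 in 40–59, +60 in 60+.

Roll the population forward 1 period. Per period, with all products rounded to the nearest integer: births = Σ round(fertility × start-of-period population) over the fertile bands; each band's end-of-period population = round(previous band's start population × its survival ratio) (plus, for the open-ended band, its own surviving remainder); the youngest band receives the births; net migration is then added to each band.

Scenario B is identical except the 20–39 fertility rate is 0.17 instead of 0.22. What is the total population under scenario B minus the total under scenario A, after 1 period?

Period 1.
Births: 14100 × 0.22 = 3102
20–39: 13000 × 0.956 = 12428
40–59: 14100 × 0.959 = 13522
60+: 12900 × 0.929 + 12700 × 0.362 = 11984 + 4597 = 16581
Net migration: 0–19 + 160 → 3262; 20–39 − 20 → 12408; 40–59 − 40 → 13482; 60+ + 60 → 16641
Giving 3262 / 12408 / 13482 / 16641.
Scenario A total after 1 period: 45793
Scenario B projection —
Period 1.
Births: 14100 × 0.17 = 2397
20–39: 13000 × 0.956 = 12428
40–59: 14100 × 0.959 = 13522
60+: 12900 × 0.929 + 12700 × 0.362 = 11984 + 4597 = 16581
Net migration: 0–19 + 160 → 2557; 20–39 − 20 → 12408; 40–59 − 40 → 13482; 60+ + 60 → 16641
Giving 2557 / 12408 / 13482 / 16641.
Scenario B total after 1 period: 45088
Difference B − A = 45088 − 45793 = -705

-705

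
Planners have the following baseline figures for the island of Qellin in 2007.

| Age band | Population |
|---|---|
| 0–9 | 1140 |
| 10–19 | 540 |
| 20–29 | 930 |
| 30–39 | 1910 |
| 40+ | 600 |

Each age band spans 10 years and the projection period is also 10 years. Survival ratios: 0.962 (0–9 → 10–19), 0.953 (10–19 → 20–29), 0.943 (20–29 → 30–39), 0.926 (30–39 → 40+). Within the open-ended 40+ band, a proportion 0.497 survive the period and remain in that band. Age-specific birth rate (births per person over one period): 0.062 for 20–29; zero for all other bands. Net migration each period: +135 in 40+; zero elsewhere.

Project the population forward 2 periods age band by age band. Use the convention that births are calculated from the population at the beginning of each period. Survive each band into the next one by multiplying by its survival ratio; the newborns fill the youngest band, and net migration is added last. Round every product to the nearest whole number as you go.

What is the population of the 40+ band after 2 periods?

Let group 1 be 0–9 through group 5 = 40+.
After projecting period 1:
Births: 930 * 0.062 = 58
Group 2: 1140 * 0.962 = 1097
Group 3: 540 * 0.953 = 515
Group 4: 930 * 0.943 = 877
Group 5: 1910 * 0.926 + 600 * 0.497 = 1769 + 298 = 2067
Net migration: Group 5 + 135 → 2202
End of period: [58, 1097, 515, 877, 2202]
After projecting period 2:
Births: 515 * 0.062 = 32
Group 2: 58 * 0.962 = 56
Group 3: 1097 * 0.953 = 1045
Group 4: 515 * 0.943 = 486
Group 5: 877 * 0.926 + 2202 * 0.497 = 812 + 1094 = 1906
Net migration: Group 5 + 135 → 2041
End of period: [32, 56, 1045, 486, 2041]

2041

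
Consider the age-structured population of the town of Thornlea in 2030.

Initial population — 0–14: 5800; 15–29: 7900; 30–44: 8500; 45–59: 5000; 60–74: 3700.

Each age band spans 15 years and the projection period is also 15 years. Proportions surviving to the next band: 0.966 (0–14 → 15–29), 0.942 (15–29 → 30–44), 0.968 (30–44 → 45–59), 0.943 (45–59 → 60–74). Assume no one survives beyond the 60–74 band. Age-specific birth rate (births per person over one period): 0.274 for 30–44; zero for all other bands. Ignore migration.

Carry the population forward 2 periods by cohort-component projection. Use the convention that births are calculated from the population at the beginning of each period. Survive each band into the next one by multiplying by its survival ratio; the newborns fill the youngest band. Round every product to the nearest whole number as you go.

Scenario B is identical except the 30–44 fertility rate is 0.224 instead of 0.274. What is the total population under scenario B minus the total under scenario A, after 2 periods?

-783

Period 1:
Births: 8500 × 0.274 = 2329
15–29: 5800 × 0.966 = 5603
30–44: 7900 × 0.942 = 7442
45–59: 8500 × 0.968 = 8228
60–74: 5000 × 0.943 = 4715
Population now: 0–14=2329, 15–29=5603, 30–44=7442, 45–59=8228, 60–74=4715
Period 2:
Births: 7442 × 0.274 = 2039
15–29: 2329 × 0.966 = 2250
30–44: 5603 × 0.942 = 5278
45–59: 7442 × 0.968 = 7204
60–74: 8228 × 0.943 = 7759
Population now: 0–14=2039, 15–29=2250, 30–44=5278, 45–59=7204, 60–74=7759
Scenario A total after 2 periods: 24530
Scenario B projection —
Period 1:
Births: 8500 × 0.224 = 1904
15–29: 5800 × 0.966 = 5603
30–44: 7900 × 0.942 = 7442
45–59: 8500 × 0.968 = 8228
60–74: 5000 × 0.943 = 4715
Population now: 0–14=1904, 15–29=5603, 30–44=7442, 45–59=8228, 60–74=4715
Period 2:
Births: 7442 × 0.224 = 1667
15–29: 1904 × 0.966 = 1839
30–44: 5603 × 0.942 = 5278
45–59: 7442 × 0.968 = 7204
60–74: 8228 × 0.943 = 7759
Population now: 0–14=1667, 15–29=1839, 30–44=5278, 45–59=7204, 60–74=7759
Scenario B total after 2 periods: 23747
Difference B − A = 23747 − 24530 = -783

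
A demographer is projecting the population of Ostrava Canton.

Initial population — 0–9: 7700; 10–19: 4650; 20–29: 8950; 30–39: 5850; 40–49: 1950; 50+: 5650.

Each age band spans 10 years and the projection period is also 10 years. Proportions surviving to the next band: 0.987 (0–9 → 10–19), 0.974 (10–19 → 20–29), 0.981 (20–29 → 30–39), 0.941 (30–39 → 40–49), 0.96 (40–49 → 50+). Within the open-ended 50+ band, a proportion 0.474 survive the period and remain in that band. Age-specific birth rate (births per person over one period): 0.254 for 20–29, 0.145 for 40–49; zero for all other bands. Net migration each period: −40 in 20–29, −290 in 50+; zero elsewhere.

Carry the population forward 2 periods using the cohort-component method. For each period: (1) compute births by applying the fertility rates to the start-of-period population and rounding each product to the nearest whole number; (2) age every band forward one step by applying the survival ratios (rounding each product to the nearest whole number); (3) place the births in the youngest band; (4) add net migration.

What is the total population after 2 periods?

[period 1]
Births: 8950 * 0.254 = 2273, 1950 * 0.145 = 283 → total 2556
10–19: 7700 * 0.987 = 7600
20–29: 4650 * 0.974 = 4529
30–39: 8950 * 0.981 = 8780
40–49: 5850 * 0.941 = 5505
50+: 1950 * 0.96 + 5650 * 0.474 = 1872 + 2678 = 4550
Net migration: 20–29 − 40 → 4489; 50+ − 290 → 4260
Giving 2556 / 7600 / 4489 / 8780 / 5505 / 4260.
[period 2]
Births: 4489 * 0.254 = 1140, 5505 * 0.145 = 798 → total 1938
10–19: 2556 * 0.987 = 2523
20–29: 7600 * 0.974 = 7402
30–39: 4489 * 0.981 = 4404
40–49: 8780 * 0.941 = 8262
50+: 5505 * 0.96 + 4260 * 0.474 = 5285 + 2019 = 7304
Net migration: 20–29 − 40 → 7362; 50+ − 290 → 7014
Giving 1938 / 2523 / 7362 / 4404 / 8262 / 7014.
Total after period 2: 1938 + 2523 + 7362 + 4404 + 8262 + 7014 = 31503

31503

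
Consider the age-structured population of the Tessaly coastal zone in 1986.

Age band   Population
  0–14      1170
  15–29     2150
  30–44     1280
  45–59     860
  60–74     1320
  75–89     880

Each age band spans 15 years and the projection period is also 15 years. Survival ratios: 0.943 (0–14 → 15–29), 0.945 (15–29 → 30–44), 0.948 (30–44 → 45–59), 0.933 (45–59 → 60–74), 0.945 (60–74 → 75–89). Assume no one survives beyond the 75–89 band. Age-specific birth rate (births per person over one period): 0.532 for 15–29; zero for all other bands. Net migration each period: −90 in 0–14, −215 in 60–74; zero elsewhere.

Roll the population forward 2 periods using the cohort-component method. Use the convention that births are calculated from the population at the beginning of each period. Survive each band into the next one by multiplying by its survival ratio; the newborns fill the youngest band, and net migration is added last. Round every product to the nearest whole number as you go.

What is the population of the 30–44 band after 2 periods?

After projecting period 1:
Births: 2150 * 0.532 = 1144
15–29: 1170 * 0.943 = 1103
30–44: 2150 * 0.945 = 2032
45–59: 1280 * 0.948 = 1213
60–74: 860 * 0.933 = 802
75–89: 1320 * 0.945 = 1247
Net migration: 0–14 − 90 → 1054; 60–74 − 215 → 587
Population now: 0–14=1054, 15–29=1103, 30–44=2032, 45–59=1213, 60–74=587, 75–89=1247
After projecting period 2:
Births: 1103 * 0.532 = 587
15–29: 1054 * 0.943 = 994
30–44: 1103 * 0.945 = 1042
45–59: 2032 * 0.948 = 1926
60–74: 1213 * 0.933 = 1132
75–89: 587 * 0.945 = 555
Net migration: 0–14 − 90 → 497; 60–74 − 215 → 917
Population now: 0–14=497, 15–29=994, 30–44=1042, 45–59=1926, 60–74=917, 75–89=555

1042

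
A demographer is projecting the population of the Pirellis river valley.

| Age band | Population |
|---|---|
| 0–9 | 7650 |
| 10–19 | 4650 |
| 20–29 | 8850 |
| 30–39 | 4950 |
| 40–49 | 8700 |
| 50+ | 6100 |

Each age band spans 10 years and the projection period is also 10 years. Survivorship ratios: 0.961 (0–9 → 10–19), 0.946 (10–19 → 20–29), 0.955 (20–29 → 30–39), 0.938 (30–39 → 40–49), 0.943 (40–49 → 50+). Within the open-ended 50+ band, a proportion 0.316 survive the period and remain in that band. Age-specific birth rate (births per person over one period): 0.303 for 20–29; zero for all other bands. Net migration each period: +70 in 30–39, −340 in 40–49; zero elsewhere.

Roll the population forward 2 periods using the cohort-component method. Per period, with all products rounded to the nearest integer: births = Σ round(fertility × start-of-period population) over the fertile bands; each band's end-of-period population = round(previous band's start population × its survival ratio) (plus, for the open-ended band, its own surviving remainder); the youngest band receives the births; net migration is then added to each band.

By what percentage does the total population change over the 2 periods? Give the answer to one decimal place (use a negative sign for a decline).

-26.5

[period 1]
Births: 8850 × 0.303 = 2682
10–19: 7650 × 0.961 = 7352
20–29: 4650 × 0.946 = 4399
30–39: 8850 × 0.955 = 8452
40–49: 4950 × 0.938 = 4643
50+: 8700 × 0.943 + 6100 × 0.316 = 8204 + 1928 = 10132
Net migration: 30–39 + 70 → 8522; 40–49 − 340 → 4303
End of period: [2682, 7352, 4399, 8522, 4303, 10132]
[period 2]
Births: 4399 × 0.303 = 1333
10–19: 2682 × 0.961 = 2577
20–29: 7352 × 0.946 = 6955
30–39: 4399 × 0.955 = 4201
40–49: 8522 × 0.938 = 7994
50+: 4303 × 0.943 + 10132 × 0.316 = 4058 + 3202 = 7260
Net migration: 30–39 + 70 → 4271; 40–49 − 340 → 7654
End of period: [1333, 2577, 6955, 4271, 7654, 7260]
Total: 40900 → 30050; change = -10850; percentage change = -26.5%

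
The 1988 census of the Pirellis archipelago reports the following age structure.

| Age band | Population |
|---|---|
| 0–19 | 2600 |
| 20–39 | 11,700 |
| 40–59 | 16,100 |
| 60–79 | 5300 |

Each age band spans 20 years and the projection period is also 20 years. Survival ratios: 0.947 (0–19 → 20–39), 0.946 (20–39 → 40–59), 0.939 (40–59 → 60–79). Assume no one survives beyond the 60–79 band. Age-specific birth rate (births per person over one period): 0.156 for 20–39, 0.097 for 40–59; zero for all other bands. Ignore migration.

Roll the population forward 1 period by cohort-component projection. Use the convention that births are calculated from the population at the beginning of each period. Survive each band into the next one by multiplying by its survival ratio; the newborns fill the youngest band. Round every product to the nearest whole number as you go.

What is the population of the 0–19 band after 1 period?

3387

Numbering the bands 1..4 from youngest to oldest:
[period 1]
Births: 11700 * 0.156 = 1825  |  16100 * 0.097 = 1562 → 3387
Band 2: 2600 * 0.947 = 2462
Band 3: 11700 * 0.946 = 11068
Band 4: 16100 * 0.939 = 15118
→ [3387, 2462, 11068, 15118]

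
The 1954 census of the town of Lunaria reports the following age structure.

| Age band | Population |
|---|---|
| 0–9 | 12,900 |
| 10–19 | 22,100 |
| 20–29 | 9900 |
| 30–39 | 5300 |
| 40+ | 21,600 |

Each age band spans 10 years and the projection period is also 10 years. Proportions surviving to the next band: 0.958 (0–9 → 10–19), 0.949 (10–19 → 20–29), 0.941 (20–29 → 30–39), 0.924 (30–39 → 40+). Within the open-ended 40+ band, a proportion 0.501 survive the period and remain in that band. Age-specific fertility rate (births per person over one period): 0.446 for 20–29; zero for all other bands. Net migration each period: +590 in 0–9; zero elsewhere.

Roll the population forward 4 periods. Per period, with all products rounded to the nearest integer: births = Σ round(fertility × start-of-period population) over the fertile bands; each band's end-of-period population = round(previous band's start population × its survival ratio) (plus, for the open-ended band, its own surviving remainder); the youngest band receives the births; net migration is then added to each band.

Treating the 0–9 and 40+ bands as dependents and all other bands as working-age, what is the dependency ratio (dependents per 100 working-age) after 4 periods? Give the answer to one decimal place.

Period 1.
Births: 9900 × 0.446 = 4415
10–19: 12900 × 0.958 = 12358
20–29: 22100 × 0.949 = 20973
30–39: 9900 × 0.941 = 9316
40+: 5300 × 0.924 + 21600 × 0.501 = 4897 + 10822 = 15719
Net migration: 0–9 + 590 → 5005
→ [5005, 12358, 20973, 9316, 15719]
Period 2.
Births: 20973 × 0.446 = 9354
10–19: 5005 × 0.958 = 4795
20–29: 12358 × 0.949 = 11728
30–39: 20973 × 0.941 = 19736
40+: 9316 × 0.924 + 15719 × 0.501 = 8608 + 7875 = 16483
Net migration: 0–9 + 590 → 9944
→ [9944, 4795, 11728, 19736, 16483]
Period 3.
Births: 11728 × 0.446 = 5231
10–19: 9944 × 0.958 = 9526
20–29: 4795 × 0.949 = 4550
30–39: 11728 × 0.941 = 11036
40+: 19736 × 0.924 + 16483 × 0.501 = 18236 + 8258 = 26494
Net migration: 0–9 + 590 → 5821
→ [5821, 9526, 4550, 11036, 26494]
Period 4.
Births: 4550 × 0.446 = 2029
10–19: 5821 × 0.958 = 5577
20–29: 9526 × 0.949 = 9040
30–39: 4550 × 0.941 = 4282
40+: 11036 × 0.924 + 26494 × 0.501 = 10197 + 13273 = 23470
Net migration: 0–9 + 590 → 2619
→ [2619, 5577, 9040, 4282, 23470]
Dependents (band 0–9 + band 40+) = 2619 + 23470 = 26089; working-age = 18899; ratio = 26089/18899 × 100 = 138.0

138.0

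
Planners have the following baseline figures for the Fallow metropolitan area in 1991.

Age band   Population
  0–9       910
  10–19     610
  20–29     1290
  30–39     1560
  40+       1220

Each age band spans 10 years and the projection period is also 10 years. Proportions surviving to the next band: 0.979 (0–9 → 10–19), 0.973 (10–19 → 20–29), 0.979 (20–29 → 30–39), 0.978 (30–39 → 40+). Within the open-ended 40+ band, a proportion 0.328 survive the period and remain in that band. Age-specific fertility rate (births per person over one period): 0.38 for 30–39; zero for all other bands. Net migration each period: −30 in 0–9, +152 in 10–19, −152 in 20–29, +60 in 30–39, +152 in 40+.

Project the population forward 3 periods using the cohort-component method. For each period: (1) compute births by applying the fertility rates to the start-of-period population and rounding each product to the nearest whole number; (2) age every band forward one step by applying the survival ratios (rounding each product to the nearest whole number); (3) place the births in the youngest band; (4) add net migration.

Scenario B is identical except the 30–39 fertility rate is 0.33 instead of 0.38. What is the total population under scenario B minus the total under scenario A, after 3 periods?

-163

[period 1]
Births: 1560 × 0.38 = 593
10–19: 910 × 0.979 = 891
20–29: 610 × 0.973 = 594
30–39: 1290 × 0.979 = 1263
40+: 1560 × 0.978 + 1220 × 0.328 = 1526 + 400 = 1926
Net migration: 0–9 − 30 → 563; 10–19 + 152 → 1043; 20–29 − 152 → 442; 30–39 + 60 → 1323; 40+ + 152 → 2078
→ [563, 1043, 442, 1323, 2078]
[period 2]
Births: 1323 × 0.38 = 503
10–19: 563 × 0.979 = 551
20–29: 1043 × 0.973 = 1015
30–39: 442 × 0.979 = 433
40+: 1323 × 0.978 + 2078 × 0.328 = 1294 + 682 = 1976
Net migration: 0–9 − 30 → 473; 10–19 + 152 → 703; 20–29 − 152 → 863; 30–39 + 60 → 493; 40+ + 152 → 2128
→ [473, 703, 863, 493, 2128]
[period 3]
Births: 493 × 0.38 = 187
10–19: 473 × 0.979 = 463
20–29: 703 × 0.973 = 684
30–39: 863 × 0.979 = 845
40+: 493 × 0.978 + 2128 × 0.328 = 482 + 698 = 1180
Net migration: 0–9 − 30 → 157; 10–19 + 152 → 615; 20–29 − 152 → 532; 30–39 + 60 → 905; 40+ + 152 → 1332
→ [157, 615, 532, 905, 1332]
Scenario A total after 3 periods: 3541
Scenario B projection —
[period 1]
Births: 1560 × 0.33 = 515
10–19: 910 × 0.979 = 891
20–29: 610 × 0.973 = 594
30–39: 1290 × 0.979 = 1263
40+: 1560 × 0.978 + 1220 × 0.328 = 1526 + 400 = 1926
Net migration: 0–9 − 30 → 485; 10–19 + 152 → 1043; 20–29 − 152 → 442; 30–39 + 60 → 1323; 40+ + 152 → 2078
→ [485, 1043, 442, 1323, 2078]
[period 2]
Births: 1323 × 0.33 = 437
10–19: 485 × 0.979 = 475
20–29: 1043 × 0.973 = 1015
30–39: 442 × 0.979 = 433
40+: 1323 × 0.978 + 2078 × 0.328 = 1294 + 682 = 1976
Net migration: 0–9 − 30 → 407; 10–19 + 152 → 627; 20–29 − 152 → 863; 30–39 + 60 → 493; 40+ + 152 → 2128
→ [407, 627, 863, 493, 2128]
[period 3]
Births: 493 × 0.33 = 163
10–19: 407 × 0.979 = 398
20–29: 627 × 0.973 = 610
30–39: 863 × 0.979 = 845
40+: 493 × 0.978 + 2128 × 0.328 = 482 + 698 = 1180
Net migration: 0–9 − 30 → 133; 10–19 + 152 → 550; 20–29 − 152 → 458; 30–39 + 60 → 905; 40+ + 152 → 1332
→ [133, 550, 458, 905, 1332]
Scenario B total after 3 periods: 3378
Difference B − A = 3378 − 3541 = -163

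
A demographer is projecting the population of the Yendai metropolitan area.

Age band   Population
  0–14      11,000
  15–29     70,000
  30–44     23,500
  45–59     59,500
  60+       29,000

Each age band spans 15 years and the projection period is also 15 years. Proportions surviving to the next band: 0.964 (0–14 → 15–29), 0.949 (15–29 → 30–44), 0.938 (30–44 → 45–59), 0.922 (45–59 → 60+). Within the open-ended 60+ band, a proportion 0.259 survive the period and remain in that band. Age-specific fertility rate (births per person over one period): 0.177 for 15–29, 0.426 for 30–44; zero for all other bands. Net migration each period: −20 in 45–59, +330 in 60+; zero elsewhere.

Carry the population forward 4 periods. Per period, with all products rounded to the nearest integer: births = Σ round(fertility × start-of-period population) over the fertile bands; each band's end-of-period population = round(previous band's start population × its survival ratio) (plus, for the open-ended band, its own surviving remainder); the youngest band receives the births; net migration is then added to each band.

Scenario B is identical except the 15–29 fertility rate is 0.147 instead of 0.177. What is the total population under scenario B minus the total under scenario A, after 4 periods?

-4740

Period 1:
Births: 70000 * 0.177 = 12390  |  23500 * 0.426 = 10011 → total 22401
15–29: 11000 * 0.964 = 10604
30–44: 70000 * 0.949 = 66430
45–59: 23500 * 0.938 = 22043
60+: 59500 * 0.922 + 29000 * 0.259 = 54859 + 7511 = 62370
Net migration: 45–59 − 20 → 22023; 60+ + 330 → 62700
Population now: 0–14=22401, 15–29=10604, 30–44=66430, 45–59=22023, 60+=62700
Period 2:
Births: 10604 * 0.177 = 1877  |  66430 * 0.426 = 28299 → total 30176
15–29: 22401 * 0.964 = 21595
30–44: 10604 * 0.949 = 10063
45–59: 66430 * 0.938 = 62311
60+: 22023 * 0.922 + 62700 * 0.259 = 20305 + 16239 = 36544
Net migration: 45–59 − 20 → 62291; 60+ + 330 → 36874
Population now: 0–14=30176, 15–29=21595, 30–44=10063, 45–59=62291, 60+=36874
Period 3:
Births: 21595 * 0.177 = 3822  |  10063 * 0.426 = 4287 → total 8109
15–29: 30176 * 0.964 = 29090
30–44: 21595 * 0.949 = 20494
45–59: 10063 * 0.938 = 9439
60+: 62291 * 0.922 + 36874 * 0.259 = 57432 + 9550 = 66982
Net migration: 45–59 − 20 → 9419; 60+ + 330 → 67312
Population now: 0–14=8109, 15–29=29090, 30–44=20494, 45–59=9419, 60+=67312
Period 4:
Births: 29090 * 0.177 = 5149  |  20494 * 0.426 = 8730 → total 13879
15–29: 8109 * 0.964 = 7817
30–44: 29090 * 0.949 = 27606
45–59: 20494 * 0.938 = 19223
60+: 9419 * 0.922 + 67312 * 0.259 = 8684 + 17434 = 26118
Net migration: 45–59 − 20 → 19203; 60+ + 330 → 26448
Population now: 0–14=13879, 15–29=7817, 30–44=27606, 45–59=19203, 60+=26448
Scenario A total after 4 periods: 94953
Scenario B projection —
Period 1:
Births: 70000 * 0.147 = 10290  |  23500 * 0.426 = 10011 → total 20301
15–29: 11000 * 0.964 = 10604
30–44: 70000 * 0.949 = 66430
45–59: 23500 * 0.938 = 22043
60+: 59500 * 0.922 + 29000 * 0.259 = 54859 + 7511 = 62370
Net migration: 45–59 − 20 → 22023; 60+ + 330 → 62700
Population now: 0–14=20301, 15–29=10604, 30–44=66430, 45–59=22023, 60+=62700
Period 2:
Births: 10604 * 0.147 = 1559  |  66430 * 0.426 = 28299 → total 29858
15–29: 20301 * 0.964 = 19570
30–44: 10604 * 0.949 = 10063
45–59: 66430 * 0.938 = 62311
60+: 22023 * 0.922 + 62700 * 0.259 = 20305 + 16239 = 36544
Net migration: 45–59 − 20 → 62291; 60+ + 330 → 36874
Population now: 0–14=29858, 15–29=19570, 30–44=10063, 45–59=62291, 60+=36874
Period 3:
Births: 19570 * 0.147 = 2877  |  10063 * 0.426 = 4287 → total 7164
15–29: 29858 * 0.964 = 28783
30–44: 19570 * 0.949 = 18572
45–59: 10063 * 0.938 = 9439
60+: 62291 * 0.922 + 36874 * 0.259 = 57432 + 9550 = 66982
Net migration: 45–59 − 20 → 9419; 60+ + 330 → 67312
Population now: 0–14=7164, 15–29=28783, 30–44=18572, 45–59=9419, 60+=67312
Period 4:
Births: 28783 * 0.147 = 4231  |  18572 * 0.426 = 7912 → total 12143
15–29: 7164 * 0.964 = 6906
30–44: 28783 * 0.949 = 27315
45–59: 18572 * 0.938 = 17421
60+: 9419 * 0.922 + 67312 * 0.259 = 8684 + 17434 = 26118
Net migration: 45–59 − 20 → 17401; 60+ + 330 → 26448
Population now: 0–14=12143, 15–29=6906, 30–44=27315, 45–59=17401, 60+=26448
Scenario B total after 4 periods: 90213
Difference B − A = 90213 − 94953 = -4740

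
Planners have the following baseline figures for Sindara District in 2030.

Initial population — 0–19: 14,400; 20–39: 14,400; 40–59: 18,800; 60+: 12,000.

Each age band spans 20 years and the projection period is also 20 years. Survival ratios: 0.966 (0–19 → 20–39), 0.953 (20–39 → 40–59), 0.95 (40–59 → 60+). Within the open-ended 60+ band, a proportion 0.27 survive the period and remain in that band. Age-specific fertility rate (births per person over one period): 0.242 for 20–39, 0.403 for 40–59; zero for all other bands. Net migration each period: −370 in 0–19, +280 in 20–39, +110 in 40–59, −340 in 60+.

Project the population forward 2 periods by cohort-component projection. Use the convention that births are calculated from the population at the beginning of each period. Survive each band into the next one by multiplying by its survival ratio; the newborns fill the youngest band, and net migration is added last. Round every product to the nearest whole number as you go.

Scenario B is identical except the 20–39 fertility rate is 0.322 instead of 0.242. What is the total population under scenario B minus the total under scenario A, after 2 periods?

2247

Period 1.
Births: 14400 * 0.242 = 3485, 18800 * 0.403 = 7576 ⇒ total 11061
20–39: 14400 * 0.966 = 13910
40–59: 14400 * 0.953 = 13723
60+: 18800 * 0.95 + 12000 * 0.27 = 17860 + 3240 = 21100
Net migration: 0–19 − 370 → 10691; 20–39 + 280 → 14190; 40–59 + 110 → 13833; 60+ − 340 → 20760
End of period: [10691, 14190, 13833, 20760]
Period 2.
Births: 14190 * 0.242 = 3434, 13833 * 0.403 = 5575 ⇒ total 9009
20–39: 10691 * 0.966 = 10328
40–59: 14190 * 0.953 = 13523
60+: 13833 * 0.95 + 20760 * 0.27 = 13141 + 5605 = 18746
Net migration: 0–19 − 370 → 8639; 20–39 + 280 → 10608; 40–59 + 110 → 13633; 60+ − 340 → 18406
End of period: [8639, 10608, 13633, 18406]
Scenario A total after 2 periods: 51286
Scenario B projection —
Period 1.
Births: 14400 * 0.322 = 4637, 18800 * 0.403 = 7576 ⇒ total 12213
20–39: 14400 * 0.966 = 13910
40–59: 14400 * 0.953 = 13723
60+: 18800 * 0.95 + 12000 * 0.27 = 17860 + 3240 = 21100
Net migration: 0–19 − 370 → 11843; 20–39 + 280 → 14190; 40–59 + 110 → 13833; 60+ − 340 → 20760
End of period: [11843, 14190, 13833, 20760]
Period 2.
Births: 14190 * 0.322 = 4569, 13833 * 0.403 = 5575 ⇒ total 10144
20–39: 11843 * 0.966 = 11440
40–59: 14190 * 0.953 = 13523
60+: 13833 * 0.95 + 20760 * 0.27 = 13141 + 5605 = 18746
Net migration: 0–19 − 370 → 9774; 20–39 + 280 → 11720; 40–59 + 110 → 13633; 60+ − 340 → 18406
End of period: [9774, 11720, 13633, 18406]
Scenario B total after 2 periods: 53533
Difference B − A = 53533 − 51286 = 2247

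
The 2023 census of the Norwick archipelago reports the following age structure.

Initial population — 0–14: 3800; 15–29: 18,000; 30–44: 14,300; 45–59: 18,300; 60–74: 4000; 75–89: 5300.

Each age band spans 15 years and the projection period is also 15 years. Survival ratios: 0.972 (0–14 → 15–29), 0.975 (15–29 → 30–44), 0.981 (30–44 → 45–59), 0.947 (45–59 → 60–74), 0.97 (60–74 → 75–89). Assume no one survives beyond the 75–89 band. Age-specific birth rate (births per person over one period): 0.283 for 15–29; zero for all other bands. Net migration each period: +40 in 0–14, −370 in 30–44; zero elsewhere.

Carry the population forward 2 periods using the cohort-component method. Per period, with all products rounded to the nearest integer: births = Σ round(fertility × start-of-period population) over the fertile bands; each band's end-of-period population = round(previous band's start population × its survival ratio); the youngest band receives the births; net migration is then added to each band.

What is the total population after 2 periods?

56256

Period 1:
Births: 18000 * 0.283 = 5094
15–29: 3800 * 0.972 = 3694
30–44: 18000 * 0.975 = 17550
45–59: 14300 * 0.981 = 14028
60–74: 18300 * 0.947 = 17330
75–89: 4000 * 0.97 = 3880
Net migration: 0–14 + 40 → 5134; 30–44 − 370 → 17180
End of period: [5134, 3694, 17180, 14028, 17330, 3880]
Period 2:
Births: 3694 * 0.283 = 1045
15–29: 5134 * 0.972 = 4990
30–44: 3694 * 0.975 = 3602
45–59: 17180 * 0.981 = 16854
60–74: 14028 * 0.947 = 13285
75–89: 17330 * 0.97 = 16810
Net migration: 0–14 + 40 → 1085; 30–44 − 370 → 3232
End of period: [1085, 4990, 3232, 16854, 13285, 16810]
Total after period 2: 1085 + 4990 + 3232 + 16854 + 13285 + 16810 = 56256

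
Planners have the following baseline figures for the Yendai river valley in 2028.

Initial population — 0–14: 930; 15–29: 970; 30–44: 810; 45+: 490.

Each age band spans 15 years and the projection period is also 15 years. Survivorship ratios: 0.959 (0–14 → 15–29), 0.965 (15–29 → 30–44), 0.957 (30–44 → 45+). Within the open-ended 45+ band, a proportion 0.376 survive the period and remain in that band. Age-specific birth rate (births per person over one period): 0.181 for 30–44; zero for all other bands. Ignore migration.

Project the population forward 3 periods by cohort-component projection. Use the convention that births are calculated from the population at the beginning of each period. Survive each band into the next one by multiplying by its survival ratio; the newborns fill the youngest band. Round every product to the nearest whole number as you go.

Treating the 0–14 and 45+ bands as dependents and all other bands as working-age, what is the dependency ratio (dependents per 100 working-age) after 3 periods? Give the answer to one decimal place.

487.6

Period 1.
Births: 810 × 0.181 = 147
15–29: 930 × 0.959 = 892
30–44: 970 × 0.965 = 936
45+: 810 × 0.957 + 490 × 0.376 = 775 + 184 = 959
→ [147, 892, 936, 959]
Period 2.
Births: 936 × 0.181 = 169
15–29: 147 × 0.959 = 141
30–44: 892 × 0.965 = 861
45+: 936 × 0.957 + 959 × 0.376 = 896 + 361 = 1257
→ [169, 141, 861, 1257]
Period 3.
Births: 861 × 0.181 = 156
15–29: 169 × 0.959 = 162
30–44: 141 × 0.965 = 136
45+: 861 × 0.957 + 1257 × 0.376 = 824 + 473 = 1297
→ [156, 162, 136, 1297]
Dependents (band 0–14 + band 45+) = 156 + 1297 = 1453; working-age = 298; ratio = 1453/298 × 100 = 487.6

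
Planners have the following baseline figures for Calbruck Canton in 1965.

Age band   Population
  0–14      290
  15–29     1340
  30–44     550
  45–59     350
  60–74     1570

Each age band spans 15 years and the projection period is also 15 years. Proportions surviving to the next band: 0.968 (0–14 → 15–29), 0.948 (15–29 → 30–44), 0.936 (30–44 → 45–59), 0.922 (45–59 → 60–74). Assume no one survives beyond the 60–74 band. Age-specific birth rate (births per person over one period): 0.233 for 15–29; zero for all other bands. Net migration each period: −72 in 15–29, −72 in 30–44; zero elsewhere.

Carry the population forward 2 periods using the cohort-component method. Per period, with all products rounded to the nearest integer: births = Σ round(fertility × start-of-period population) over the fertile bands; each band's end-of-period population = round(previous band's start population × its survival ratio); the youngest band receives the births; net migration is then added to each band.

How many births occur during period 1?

312

Numbering the bands 1..5 from youngest to oldest:
Period 1:
Births: 1340 × 0.233 = 312
Band 2: 290 × 0.968 = 281
Band 3: 1340 × 0.948 = 1270
Band 4: 550 × 0.936 = 515
Band 5: 350 × 0.922 = 323
Net migration: Band 2 − 72 → 209; Band 3 − 72 → 1198
→ [312, 209, 1198, 515, 323]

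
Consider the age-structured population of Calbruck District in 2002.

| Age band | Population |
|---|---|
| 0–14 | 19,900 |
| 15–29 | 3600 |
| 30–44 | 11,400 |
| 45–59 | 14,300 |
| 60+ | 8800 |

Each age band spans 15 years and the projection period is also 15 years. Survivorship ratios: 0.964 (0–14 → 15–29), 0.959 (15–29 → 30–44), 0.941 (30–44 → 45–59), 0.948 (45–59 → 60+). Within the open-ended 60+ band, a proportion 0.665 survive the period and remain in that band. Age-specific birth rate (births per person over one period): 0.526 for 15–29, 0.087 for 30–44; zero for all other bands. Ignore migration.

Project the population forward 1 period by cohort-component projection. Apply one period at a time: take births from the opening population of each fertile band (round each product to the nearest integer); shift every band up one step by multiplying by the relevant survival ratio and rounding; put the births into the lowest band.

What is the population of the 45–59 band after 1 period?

10727

(Bands numbered youngest = 1 to oldest = 5.)
[period 1]
Births: 3600 × 0.526 = 1894  |  11400 × 0.087 = 992 ⇒ total 2886
Band 2: 19900 × 0.964 = 19184
Band 3: 3600 × 0.959 = 3452
Band 4: 11400 × 0.941 = 10727
Band 5: 14300 × 0.948 + 8800 × 0.665 = 13556 + 5852 = 19408
End of period: [2886, 19184, 3452, 10727, 19408]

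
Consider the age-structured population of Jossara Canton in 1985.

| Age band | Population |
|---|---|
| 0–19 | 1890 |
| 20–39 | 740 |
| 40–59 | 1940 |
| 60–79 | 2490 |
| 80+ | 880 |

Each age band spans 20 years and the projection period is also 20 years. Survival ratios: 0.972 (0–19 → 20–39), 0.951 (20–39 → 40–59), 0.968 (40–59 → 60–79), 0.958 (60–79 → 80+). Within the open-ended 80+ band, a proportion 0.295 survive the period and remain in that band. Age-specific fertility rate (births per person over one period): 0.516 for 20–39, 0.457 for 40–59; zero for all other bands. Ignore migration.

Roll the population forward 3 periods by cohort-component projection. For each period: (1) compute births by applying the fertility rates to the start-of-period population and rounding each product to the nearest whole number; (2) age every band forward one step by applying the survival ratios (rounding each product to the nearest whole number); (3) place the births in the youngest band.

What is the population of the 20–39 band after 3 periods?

1234

(Bands numbered youngest = 1 to oldest = 5.)
After projecting period 1:
Births: 740 × 0.516 = 382 ; 1940 × 0.457 = 887 → total 1269
Band 2: 1890 × 0.972 = 1837
Band 3: 740 × 0.951 = 704
Band 4: 1940 × 0.968 = 1878
Band 5: 2490 × 0.958 + 880 × 0.295 = 2385 + 260 = 2645
→ [1269, 1837, 704, 1878, 2645]
After projecting period 2:
Births: 1837 × 0.516 = 948 ; 704 × 0.457 = 322 → total 1270
Band 2: 1269 × 0.972 = 1233
Band 3: 1837 × 0.951 = 1747
Band 4: 704 × 0.968 = 681
Band 5: 1878 × 0.958 + 2645 × 0.295 = 1799 + 780 = 2579
→ [1270, 1233, 1747, 681, 2579]
After projecting period 3:
Births: 1233 × 0.516 = 636 ; 1747 × 0.457 = 798 → total 1434
Band 2: 1270 × 0.972 = 1234
Band 3: 1233 × 0.951 = 1173
Band 4: 1747 × 0.968 = 1691
Band 5: 681 × 0.958 + 2579 × 0.295 = 652 + 761 = 1413
→ [1434, 1234, 1173, 1691, 1413]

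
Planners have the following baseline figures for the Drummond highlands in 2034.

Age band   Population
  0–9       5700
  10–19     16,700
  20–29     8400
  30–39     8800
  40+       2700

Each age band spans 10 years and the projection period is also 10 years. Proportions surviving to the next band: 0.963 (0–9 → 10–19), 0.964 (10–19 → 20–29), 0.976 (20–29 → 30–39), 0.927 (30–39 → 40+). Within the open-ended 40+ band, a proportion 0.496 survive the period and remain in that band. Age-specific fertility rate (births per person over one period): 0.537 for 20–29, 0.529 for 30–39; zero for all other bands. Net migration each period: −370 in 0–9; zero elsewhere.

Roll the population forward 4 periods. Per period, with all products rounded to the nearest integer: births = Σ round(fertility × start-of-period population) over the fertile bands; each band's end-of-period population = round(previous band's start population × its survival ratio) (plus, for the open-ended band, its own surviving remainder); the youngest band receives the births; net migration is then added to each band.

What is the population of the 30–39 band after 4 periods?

7970

[period 1]
Births: 8400 * 0.537 = 4511 ; 8800 * 0.529 = 4655 — total 9166
10–19: 5700 * 0.963 = 5489
20–29: 16700 * 0.964 = 16099
30–39: 8400 * 0.976 = 8198
40+: 8800 * 0.927 + 2700 * 0.496 = 8158 + 1339 = 9497
Net migration: 0–9 − 370 → 8796
→ [8796, 5489, 16099, 8198, 9497]
[period 2]
Births: 16099 * 0.537 = 8645 ; 8198 * 0.529 = 4337 — total 12982
10–19: 8796 * 0.963 = 8471
20–29: 5489 * 0.964 = 5291
30–39: 16099 * 0.976 = 15713
40+: 8198 * 0.927 + 9497 * 0.496 = 7600 + 4711 = 12311
Net migration: 0–9 − 370 → 12612
→ [12612, 8471, 5291, 15713, 12311]
[period 3]
Births: 5291 * 0.537 = 2841 ; 15713 * 0.529 = 8312 — total 11153
10–19: 12612 * 0.963 = 12145
20–29: 8471 * 0.964 = 8166
30–39: 5291 * 0.976 = 5164
40+: 15713 * 0.927 + 12311 * 0.496 = 14566 + 6106 = 20672
Net migration: 0–9 − 370 → 10783
→ [10783, 12145, 8166, 5164, 20672]
[period 4]
Births: 8166 * 0.537 = 4385 ; 5164 * 0.529 = 2732 — total 7117
10–19: 10783 * 0.963 = 10384
20–29: 12145 * 0.964 = 11708
30–39: 8166 * 0.976 = 7970
40+: 5164 * 0.927 + 20672 * 0.496 = 4787 + 10253 = 15040
Net migration: 0–9 − 370 → 6747
→ [6747, 10384, 11708, 7970, 15040]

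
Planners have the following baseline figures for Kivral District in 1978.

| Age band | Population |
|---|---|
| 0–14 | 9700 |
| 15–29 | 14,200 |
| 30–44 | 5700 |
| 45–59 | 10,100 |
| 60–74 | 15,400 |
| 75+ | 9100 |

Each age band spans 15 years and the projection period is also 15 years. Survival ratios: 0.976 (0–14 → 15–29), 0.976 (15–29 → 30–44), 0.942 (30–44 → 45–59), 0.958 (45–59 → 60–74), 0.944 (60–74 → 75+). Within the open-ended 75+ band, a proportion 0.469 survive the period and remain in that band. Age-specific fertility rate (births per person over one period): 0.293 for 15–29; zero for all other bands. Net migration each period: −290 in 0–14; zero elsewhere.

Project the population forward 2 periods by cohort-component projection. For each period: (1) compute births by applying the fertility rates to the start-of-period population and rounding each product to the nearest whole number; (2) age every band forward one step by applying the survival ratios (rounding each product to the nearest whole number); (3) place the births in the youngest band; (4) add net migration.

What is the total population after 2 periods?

51655

After projecting period 1:
Births: 14200 * 0.293 = 4161
15–29: 9700 * 0.976 = 9467
30–44: 14200 * 0.976 = 13859
45–59: 5700 * 0.942 = 5369
60–74: 10100 * 0.958 = 9676
75+: 15400 * 0.944 + 9100 * 0.469 = 14538 + 4268 = 18806
Net migration: 0–14 − 290 → 3871
Population now: 0–14=3871, 15–29=9467, 30–44=13859, 45–59=5369, 60–74=9676, 75+=18806
After projecting period 2:
Births: 9467 * 0.293 = 2774
15–29: 3871 * 0.976 = 3778
30–44: 9467 * 0.976 = 9240
45–59: 13859 * 0.942 = 13055
60–74: 5369 * 0.958 = 5144
75+: 9676 * 0.944 + 18806 * 0.469 = 9134 + 8820 = 17954
Net migration: 0–14 − 290 → 2484
Population now: 0–14=2484, 15–29=3778, 30–44=9240, 45–59=13055, 60–74=5144, 75+=17954
Total after period 2: 2484 + 3778 + 9240 + 13055 + 5144 + 17954 = 51655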